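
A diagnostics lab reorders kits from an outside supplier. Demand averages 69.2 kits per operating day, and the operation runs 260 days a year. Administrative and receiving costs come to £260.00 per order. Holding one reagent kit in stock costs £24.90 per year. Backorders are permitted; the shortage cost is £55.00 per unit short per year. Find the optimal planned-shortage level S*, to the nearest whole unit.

Annual demand D = 69.2 × 260 = 17,992.
With planned backorders, Q* = √(2DS/H) · √((H+B)/B).
√(2DS/H) = √(2 × 17,992 × 260 / 24.9) = 612.974.
√((H+B)/B) = √((24.9+55)/55) = 1.2053.
Q* ≈ 738.812.
S* = Q* · H/(H+B) = 738.812 × 24.9/79.9 ≈ 230.243.

S* ≈ 230 kits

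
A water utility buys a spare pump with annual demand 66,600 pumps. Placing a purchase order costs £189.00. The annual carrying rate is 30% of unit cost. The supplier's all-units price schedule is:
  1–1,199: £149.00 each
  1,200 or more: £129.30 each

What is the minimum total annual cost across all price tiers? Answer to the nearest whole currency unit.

Holding cost per unit per year at price C is H = 0.30·C.
For each price level, check whether its EOQ is feasible; otherwise the best quantity at that price is the breakpoint.
EOQ at £149.00 = 750.5 (feasible in tier 1): TC = 66,600×£149.00 + (66,600/750.5)×189 + (750.5/2)×0.30×£149.00 = £9,956,945.69.
EOQ at £129.30 = 805.6 < 1200, so use break Q=1200: TC = 66,600×£129.30 + (66,600/1200.0)×189 + (1200.0/2)×0.30×£129.30 = £8,645,143.50.
Lowest total cost among the candidates is at Q = 1200.0.

TC* ≈ £8,645,144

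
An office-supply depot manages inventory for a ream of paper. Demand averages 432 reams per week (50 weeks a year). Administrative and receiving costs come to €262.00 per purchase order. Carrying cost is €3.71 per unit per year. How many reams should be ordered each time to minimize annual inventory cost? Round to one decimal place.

Annual demand D = 432 × 50 = 21,600.
EOQ = √(2DS / H) = √(2 × 21,600 × 262 / 3.71).
= √(11,318,400 / 3.71) = √3,050,781.6712 ≈ 1746.649.

Q* ≈ 1,746.6 reams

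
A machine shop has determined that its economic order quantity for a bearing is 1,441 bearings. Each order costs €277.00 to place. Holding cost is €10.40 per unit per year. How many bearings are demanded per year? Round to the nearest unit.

D ≈ 38,981 bearings per year

The basic EOQ model gives Q* = √(2DS/H); rearrange for the unknown.
From Q* = √(2DS/H): D = Q*²H / (2S) = 1,441² × 10.4 / (2 × 277) = 38980.871.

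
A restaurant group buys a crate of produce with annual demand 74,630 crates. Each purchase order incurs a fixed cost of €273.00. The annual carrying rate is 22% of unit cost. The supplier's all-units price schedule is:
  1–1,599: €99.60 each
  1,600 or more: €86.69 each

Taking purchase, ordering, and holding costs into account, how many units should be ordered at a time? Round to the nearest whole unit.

Q* ≈ 1,600 crates

Holding cost per unit per year at price C is H = 0.22·C.
Candidates are each tier's EOQ (if it falls in that tier) and each price-break quantity.
EOQ at €99.60 = 1363.7 (feasible in tier 1): TC = 74,630×€99.60 + (74,630/1363.7)×273 + (1363.7/2)×0.22×€99.60 = €7,463,028.93.
EOQ at €86.69 = 1461.7 < 1600, so use break Q=1600: TC = 74,630×€86.69 + (74,630/1600.0)×273 + (1600.0/2)×0.22×€86.69 = €6,497,665.88.
Lowest total cost is €6,497,665.88 at Q = 1600.0.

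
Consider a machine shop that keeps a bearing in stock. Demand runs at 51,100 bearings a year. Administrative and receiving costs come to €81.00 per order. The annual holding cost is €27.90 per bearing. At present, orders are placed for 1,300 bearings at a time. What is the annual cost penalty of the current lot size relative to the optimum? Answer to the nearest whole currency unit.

Extra cost ≈ €6,121 per year

EOQ = √(2DS/H) = √(2 × 51,100 × 81 / 27.9) ≈ 544.71.
Cost at Q* = (D/Q*)S + (Q*/2)H = √(2DSH) ≈ €15,197.43.
Cost at Q = 1,300: (51,100/1,300)×81 + (1,300/2)×27.9 = €3,183.92 + €18,135.00 = €21,318.92.
Excess = €21,318.92 − €15,197.43 = €6,121.50.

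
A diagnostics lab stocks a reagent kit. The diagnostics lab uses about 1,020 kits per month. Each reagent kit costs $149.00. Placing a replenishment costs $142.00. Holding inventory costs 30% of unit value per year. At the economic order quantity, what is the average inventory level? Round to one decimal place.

Annual demand D = 1,020 × 12 = 12,240.
Holding cost H = 0.30 × $149.00 = $44.7000 per unit per year.
Q* = √(2DS/H) = √(2 × 12,240 × 142 / 44.7) ≈ 278.87.
Average inventory = Q*/2 ≈ 278.87 / 2 = 139.433.

Average inventory ≈ 139.4 kits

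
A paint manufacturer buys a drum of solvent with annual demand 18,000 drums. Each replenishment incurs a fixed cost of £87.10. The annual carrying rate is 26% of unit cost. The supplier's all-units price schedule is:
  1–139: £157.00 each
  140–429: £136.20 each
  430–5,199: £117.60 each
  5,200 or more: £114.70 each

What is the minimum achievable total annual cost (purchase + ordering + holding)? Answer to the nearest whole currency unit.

Holding cost per unit per year at price C is H = 0.26·C.
For each price level, check whether its EOQ is feasible; otherwise the best quantity at that price is the breakpoint.
Tier 1 (£157.00): EOQ = 277.2 exceeds tier's upper bound 139, so this tier is dominated.
EOQ at £136.20 = 297.6 (feasible in tier 2): TC = 18,000×£136.20 + (18,000/297.6)×87.1 + (297.6/2)×0.26×£136.20 = £2,462,137.45.
EOQ at £117.60 = 320.2 < 430, so use break Q=430: TC = 18,000×£117.60 + (18,000/430.0)×87.1 + (430.0/2)×0.26×£117.60 = £2,127,019.89.
EOQ at £114.70 = 324.3 < 5200, so use break Q=5200: TC = 18,000×£114.70 + (18,000/5200.0)×87.1 + (5200.0/2)×0.26×£114.70 = £2,142,438.70.
Lowest total cost among the candidates is at Q = 430.0.

TC* ≈ £2,127,020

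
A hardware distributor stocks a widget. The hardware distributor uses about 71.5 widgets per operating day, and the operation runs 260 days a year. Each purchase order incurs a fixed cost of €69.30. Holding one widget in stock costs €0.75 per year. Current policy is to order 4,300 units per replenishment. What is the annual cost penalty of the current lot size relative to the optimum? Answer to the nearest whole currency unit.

Annual demand D = 71.5 × 260 = 18,590.
EOQ = √(2DS/H) = √(2 × 18,590 × 69.3 / 0.75) ≈ 1853.49.
Cost at Q* = (D/Q*)S + (Q*/2)H = √(2DSH) ≈ €1,390.12.
Cost at Q = 4,300: (18,590/4,300)×69.3 + (4,300/2)×0.75 = €299.60 + €1,612.50 = €1,912.10.
Excess = €1,912.10 − €1,390.12 = €521.98.

Extra cost ≈ €522 per year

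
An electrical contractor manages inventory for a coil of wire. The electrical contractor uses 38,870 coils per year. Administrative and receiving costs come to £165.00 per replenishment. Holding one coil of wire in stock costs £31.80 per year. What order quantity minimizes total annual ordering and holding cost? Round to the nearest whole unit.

Q* ≈ 635 coils

EOQ = √(2DS / H) = √(2 × 38,870 × 165 / 31.8).
= √(12,827,100 / 31.8) = √403,367.9245 ≈ 635.113.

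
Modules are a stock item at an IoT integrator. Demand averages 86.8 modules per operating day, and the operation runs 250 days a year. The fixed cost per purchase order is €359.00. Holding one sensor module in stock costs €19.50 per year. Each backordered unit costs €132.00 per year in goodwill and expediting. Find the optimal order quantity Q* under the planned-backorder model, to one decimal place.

Q* ≈ 957.6 modules

Annual demand D = 86.8 × 250 = 21,700.
With planned backorders, Q* = √(2DS/H) · √((H+B)/B).
√(2DS/H) = √(2 × 21,700 × 359 / 19.5) = 893.871.
√((H+B)/B) = √((19.5+132)/132) = 1.0713.
Q* ≈ 957.622.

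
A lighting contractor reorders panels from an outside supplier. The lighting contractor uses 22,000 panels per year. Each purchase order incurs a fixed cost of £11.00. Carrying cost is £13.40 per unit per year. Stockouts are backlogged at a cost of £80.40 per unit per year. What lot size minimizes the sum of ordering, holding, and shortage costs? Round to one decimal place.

With planned backorders, Q* = √(2DS/H) · √((H+B)/B).
√(2DS/H) = √(2 × 22,000 × 11 / 13.4) = 190.051.
√((H+B)/B) = √((13.4+80.4)/80.4) = 1.0801.
Q* ≈ 205.279.

Q* ≈ 205.3 panels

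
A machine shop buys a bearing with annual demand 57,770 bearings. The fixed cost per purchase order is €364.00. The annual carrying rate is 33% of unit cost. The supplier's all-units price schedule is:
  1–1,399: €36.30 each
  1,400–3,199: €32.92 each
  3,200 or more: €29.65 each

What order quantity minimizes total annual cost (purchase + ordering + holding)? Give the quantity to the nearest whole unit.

Q* ≈ 3,200 bearings

Holding cost per unit per year at price C is H = 0.33·C.
For each price level, check whether its EOQ is feasible; otherwise the best quantity at that price is the breakpoint.
Tier 1 (€36.30): EOQ = 1873.7 exceeds tier's upper bound 1399, so this tier is dominated.
EOQ at €32.92 = 1967.6 (feasible in tier 2): TC = 57,770×€32.92 + (57,770/1967.6)×364 + (1967.6/2)×0.33×€32.92 = €1,923,163.28.
EOQ at €29.65 = 2073.2 < 3200, so use break Q=3200: TC = 57,770×€29.65 + (57,770/3200.0)×364 + (3200.0/2)×0.33×€29.65 = €1,735,107.04.
Lowest total cost is €1,735,107.04 at Q = 3200.0.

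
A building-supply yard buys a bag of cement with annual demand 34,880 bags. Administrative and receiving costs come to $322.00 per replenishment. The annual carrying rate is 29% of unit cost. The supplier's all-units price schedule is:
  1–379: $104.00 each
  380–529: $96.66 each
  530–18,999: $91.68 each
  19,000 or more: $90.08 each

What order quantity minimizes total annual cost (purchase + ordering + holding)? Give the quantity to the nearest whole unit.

Q* ≈ 919 bags

Holding cost per unit per year at price C is H = 0.29·C.
Evaluate total cost at each tier's feasible EOQ or, if the EOQ is below the tier, at the tier's minimum quantity.
Tier 1 ($104.00): EOQ = 863.0 exceeds tier's upper bound 379, so this tier is dominated.
Tier 2 ($96.66): EOQ = 895.2 exceeds tier's upper bound 529, so this tier is dominated.
EOQ at $91.68 = 919.2 (feasible in tier 3): TC = 34,880×$91.68 + (34,880/919.2)×322 + (919.2/2)×0.29×$91.68 = $3,222,236.50.
EOQ at $90.08 = 927.3 < 19000, so use break Q=19000: TC = 34,880×$90.08 + (34,880/19000.0)×322 + (19000.0/2)×0.29×$90.08 = $3,390,751.92.
Lowest total cost is $3,222,236.50 at Q = 919.2.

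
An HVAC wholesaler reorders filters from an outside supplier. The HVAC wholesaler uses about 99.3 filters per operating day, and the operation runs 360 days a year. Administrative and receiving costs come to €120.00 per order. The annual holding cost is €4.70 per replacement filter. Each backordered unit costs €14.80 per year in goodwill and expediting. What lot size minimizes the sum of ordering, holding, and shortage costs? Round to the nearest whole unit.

Annual demand D = 99.3 × 360 = 35,748.
With planned backorders, Q* = √(2DS/H) · √((H+B)/B).
√(2DS/H) = √(2 × 35,748 × 120 / 4.7) = 1351.085.
√((H+B)/B) = √((4.7+14.8)/14.8) = 1.1479.
Q* ≈ 1550.847.

Q* ≈ 1,551 filters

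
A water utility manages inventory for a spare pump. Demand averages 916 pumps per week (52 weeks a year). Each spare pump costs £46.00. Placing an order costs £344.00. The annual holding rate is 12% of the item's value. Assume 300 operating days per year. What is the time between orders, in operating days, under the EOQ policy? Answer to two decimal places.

T ≈ 15.35 days

Annual demand D = 916 × 52 = 47,632.
Holding cost H = 0.12 × £46.00 = £5.5200 per unit per year.
EOQ = √(2DS/H) = √(2 × 47,632 × 344 / 5.52) ≈ 2436.54.
Cycle time = Q*/D × 300 = 2436.54 / 47,632 × 300 ≈ 15.346 days.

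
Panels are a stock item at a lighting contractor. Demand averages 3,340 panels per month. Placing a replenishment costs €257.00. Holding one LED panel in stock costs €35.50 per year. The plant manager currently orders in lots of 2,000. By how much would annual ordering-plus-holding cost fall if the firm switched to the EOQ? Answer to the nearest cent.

Annual demand D = 3,340 × 12 = 40,080.
EOQ = √(2DS/H) = √(2 × 40,080 × 257 / 35.5) ≈ 761.78.
Cost at Q* = (D/Q*)S + (Q*/2)H = √(2DSH) ≈ €27,043.29.
Cost at Q = 2,000: (40,080/2,000)×257 + (2,000/2)×35.5 = €5,150.28 + €35,500.00 = €40,650.28.
Excess = €40,650.28 − €27,043.29 = €13,606.99.

Extra cost ≈ €13,606.99 per year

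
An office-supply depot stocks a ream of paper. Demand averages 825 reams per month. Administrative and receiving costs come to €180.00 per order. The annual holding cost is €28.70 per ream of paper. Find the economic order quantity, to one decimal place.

Annual demand D = 825 × 12 = 9,900.
EOQ = √(2DS / H) = √(2 × 9,900 × 180 / 28.7).
= √(3,564,000 / 28.7) = √124,181.1847 ≈ 352.394.

Q* ≈ 352.4 reams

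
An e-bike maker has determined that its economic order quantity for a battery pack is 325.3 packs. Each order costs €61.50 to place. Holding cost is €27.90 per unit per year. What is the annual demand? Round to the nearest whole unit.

D ≈ 24,003 packs per year

Squaring Q* = √(2DS/H) gives Q*² = 2DS/H.
From Q* = √(2DS/H): D = Q*²H / (2S) = 325.3² × 27.9 / (2 × 61.5) = 24003.094.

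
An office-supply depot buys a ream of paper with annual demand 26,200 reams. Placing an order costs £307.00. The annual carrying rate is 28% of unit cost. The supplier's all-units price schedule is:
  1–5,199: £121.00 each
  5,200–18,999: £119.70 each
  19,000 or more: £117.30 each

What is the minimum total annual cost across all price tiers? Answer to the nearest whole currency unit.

Holding cost per unit per year at price C is H = 0.28·C.
For each price level, check whether its EOQ is feasible; otherwise the best quantity at that price is the breakpoint.
EOQ at £121.00 = 689.1 (feasible in tier 1): TC = 26,200×£121.00 + (26,200/689.1)×307 + (689.1/2)×0.28×£121.00 = £3,193,545.68.
EOQ at £119.70 = 692.8 < 5200, so use break Q=5200: TC = 26,200×£119.70 + (26,200/5200.0)×307 + (5200.0/2)×0.28×£119.70 = £3,224,828.41.
EOQ at £117.30 = 699.9 < 19000, so use break Q=19000: TC = 26,200×£117.30 + (26,200/19000.0)×307 + (19000.0/2)×0.28×£117.30 = £3,385,701.34.
Lowest total cost among the candidates is at Q = 689.1.

TC* ≈ £3,193,546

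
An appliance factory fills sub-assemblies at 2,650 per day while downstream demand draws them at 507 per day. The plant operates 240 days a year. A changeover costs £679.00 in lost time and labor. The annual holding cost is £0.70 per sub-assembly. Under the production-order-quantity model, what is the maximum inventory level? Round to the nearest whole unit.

I_max ≈ 13,817 sub-assemblies

Annual demand D = 507 × 240 = 121,680.
Production build-up factor (1 − d/p) = 1 − 507/2,650 = 0.8087.
Q* = √(2DS / (H(1 − d/p))) = √(2 × 121,680 × 679 / (0.7 × 0.8087)).
= √(165,241,440 / 0.5661) ≈ 17085.289.
Maximum inventory = Q*(1 − d/p) = 17085.289 × 0.8087 ≈ 13816.518.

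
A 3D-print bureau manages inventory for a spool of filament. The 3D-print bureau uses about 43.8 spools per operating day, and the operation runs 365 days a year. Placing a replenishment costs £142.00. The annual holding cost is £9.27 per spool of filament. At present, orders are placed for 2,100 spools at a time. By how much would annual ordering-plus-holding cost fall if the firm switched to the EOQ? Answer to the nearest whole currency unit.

Extra cost ≈ £4,327 per year

Annual demand D = 43.8 × 365 = 15,987.
EOQ = √(2DS/H) = √(2 × 15,987 × 142 / 9.27) ≈ 699.85.
Cost at Q* = (D/Q*)S + (Q*/2)H = √(2DSH) ≈ £6,487.58.
Cost at Q = 2,100: (15,987/2,100)×142 + (2,100/2)×9.27 = £1,081.03 + £9,733.50 = £10,814.53.
Excess = £10,814.53 − £6,487.58 = £4,326.95.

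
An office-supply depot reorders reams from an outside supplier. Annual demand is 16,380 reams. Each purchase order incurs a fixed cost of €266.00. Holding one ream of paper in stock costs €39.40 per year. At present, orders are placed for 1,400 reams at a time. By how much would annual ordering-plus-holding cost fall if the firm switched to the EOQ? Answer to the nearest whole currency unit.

Extra cost ≈ €12,163 per year

EOQ = √(2DS/H) = √(2 × 16,380 × 266 / 39.4) ≈ 470.29.
Cost at Q* = (D/Q*)S + (Q*/2)H = √(2DSH) ≈ €18,529.38.
Cost at Q = 1,400: (16,380/1,400)×266 + (1,400/2)×39.4 = €3,112.20 + €27,580.00 = €30,692.20.
Excess = €30,692.20 − €18,529.38 = €12,162.82.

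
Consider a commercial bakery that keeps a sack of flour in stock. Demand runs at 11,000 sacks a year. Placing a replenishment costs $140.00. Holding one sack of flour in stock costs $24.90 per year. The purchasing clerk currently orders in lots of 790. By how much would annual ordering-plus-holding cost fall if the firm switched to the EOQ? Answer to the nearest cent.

EOQ = √(2DS/H) = √(2 × 11,000 × 140 / 24.9) ≈ 351.70.
Cost at Q* = (D/Q*)S + (Q*/2)H = √(2DSH) ≈ $8,757.40.
Cost at Q = 790: (11,000/790)×140 + (790/2)×24.9 = $1,949.37 + $9,835.50 = $11,784.87.
Excess = $11,784.87 − $8,757.40 = $3,027.47.

Extra cost ≈ $3,027.47 per year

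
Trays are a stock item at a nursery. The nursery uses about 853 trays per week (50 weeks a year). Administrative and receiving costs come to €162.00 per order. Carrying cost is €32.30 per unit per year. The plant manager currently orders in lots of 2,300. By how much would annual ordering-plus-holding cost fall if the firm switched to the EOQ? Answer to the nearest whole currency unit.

Extra cost ≈ €19,022 per year

Annual demand D = 853 × 50 = 42,650.
EOQ = √(2DS/H) = √(2 × 42,650 × 162 / 32.3) ≈ 654.08.
Cost at Q* = (D/Q*)S + (Q*/2)H = √(2DSH) ≈ €21,126.78.
Cost at Q = 2,300: (42,650/2,300)×162 + (2,300/2)×32.3 = €3,004.04 + €37,145.00 = €40,149.04.
Excess = €40,149.04 − €21,126.78 = €19,022.26.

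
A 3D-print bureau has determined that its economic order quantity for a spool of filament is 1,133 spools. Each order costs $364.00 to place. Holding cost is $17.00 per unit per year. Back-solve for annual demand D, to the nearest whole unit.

D ≈ 29,976 spools per year

Squaring Q* = √(2DS/H) gives Q*² = 2DS/H.
From Q* = √(2DS/H): D = Q*²H / (2S) = 1,133² × 17 / (2 × 364) = 29976.254.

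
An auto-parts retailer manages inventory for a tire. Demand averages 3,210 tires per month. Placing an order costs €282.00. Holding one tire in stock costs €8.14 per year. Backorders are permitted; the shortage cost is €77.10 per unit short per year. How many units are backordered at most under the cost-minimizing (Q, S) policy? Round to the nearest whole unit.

S* ≈ 164 tires

Annual demand D = 3,210 × 12 = 38,520.
With planned backorders, Q* = √(2DS/H) · √((H+B)/B).
√(2DS/H) = √(2 × 38,520 × 282 / 8.14) = 1633.693.
√((H+B)/B) = √((8.14+77.1)/77.1) = 1.0515.
Q* ≈ 1717.770.
S* = Q* · H/(H+B) = 1717.770 × 8.14/85.24 ≈ 164.039.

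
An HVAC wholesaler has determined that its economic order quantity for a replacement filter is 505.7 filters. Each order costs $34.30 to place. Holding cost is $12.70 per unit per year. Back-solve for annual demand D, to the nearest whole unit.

D ≈ 47,344 filters per year

Invert the EOQ relation Q*² = 2DS/H.
From Q* = √(2DS/H): D = Q*²H / (2S) = 505.7² × 12.7 / (2 × 34.3) = 47344.062.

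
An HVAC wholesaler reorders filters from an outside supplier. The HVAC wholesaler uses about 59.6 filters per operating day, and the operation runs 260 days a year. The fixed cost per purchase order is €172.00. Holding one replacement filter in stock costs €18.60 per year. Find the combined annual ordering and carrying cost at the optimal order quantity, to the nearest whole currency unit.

Annual demand D = 59.6 × 260 = 15,496.
Q* = √(2DS/H) = √(2 × 15,496 × 172 / 18.6) ≈ 535.34.
At the optimum the two cost components are equal, so total cost = 2·(Q*/2)H = Q*·H.
Minimum total = √(2DSH) = √(2 × 15,496 × 172 × 18.6) ≈ 9957.390.

TC* ≈ €9,957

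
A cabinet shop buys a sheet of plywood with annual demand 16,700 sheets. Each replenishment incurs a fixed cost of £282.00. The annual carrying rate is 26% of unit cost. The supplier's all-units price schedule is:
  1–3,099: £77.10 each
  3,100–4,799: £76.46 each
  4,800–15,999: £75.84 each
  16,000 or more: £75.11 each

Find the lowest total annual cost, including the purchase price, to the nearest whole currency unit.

TC* ≈ £1,301,311

Holding cost per unit per year at price C is H = 0.26·C.
Evaluate total cost at each tier's feasible EOQ or, if the EOQ is below the tier, at the tier's minimum quantity.
EOQ at £77.10 = 685.5 (feasible in tier 1): TC = 16,700×£77.10 + (16,700/685.5)×282 + (685.5/2)×0.26×£77.10 = £1,301,310.79.
EOQ at £76.46 = 688.3 < 3100, so use break Q=3100: TC = 16,700×£76.46 + (16,700/3100.0)×282 + (3100.0/2)×0.26×£76.46 = £1,309,214.54.
EOQ at £75.84 = 691.1 < 4800, so use break Q=4800: TC = 16,700×£75.84 + (16,700/4800.0)×282 + (4800.0/2)×0.26×£75.84 = £1,314,833.28.
EOQ at £75.11 = 694.5 < 16000, so use break Q=16000: TC = 16,700×£75.11 + (16,700/16000.0)×282 + (16000.0/2)×0.26×£75.11 = £1,410,860.14.
Lowest total cost among the candidates is at Q = 685.5.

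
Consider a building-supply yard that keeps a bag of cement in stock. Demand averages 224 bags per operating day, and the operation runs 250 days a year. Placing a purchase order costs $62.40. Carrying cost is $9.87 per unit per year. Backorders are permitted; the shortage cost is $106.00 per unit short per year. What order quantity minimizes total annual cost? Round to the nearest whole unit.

Q* ≈ 880 bags

Annual demand D = 224 × 250 = 56,000.
With planned backorders, Q* = √(2DS/H) · √((H+B)/B).
√(2DS/H) = √(2 × 56,000 × 62.4 / 9.87) = 841.478.
√((H+B)/B) = √((9.87+106)/106) = 1.0455.
Q* ≈ 879.782.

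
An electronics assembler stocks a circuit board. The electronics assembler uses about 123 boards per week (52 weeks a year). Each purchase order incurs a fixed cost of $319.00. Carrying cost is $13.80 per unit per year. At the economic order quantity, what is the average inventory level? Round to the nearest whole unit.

Annual demand D = 123 × 52 = 6,396.
EOQ = √(2DS/H) = √(2 × 6,396 × 319 / 13.8) ≈ 543.78.
Average inventory = Q*/2 ≈ 543.78 / 2 = 271.891.

Average inventory ≈ 272 boards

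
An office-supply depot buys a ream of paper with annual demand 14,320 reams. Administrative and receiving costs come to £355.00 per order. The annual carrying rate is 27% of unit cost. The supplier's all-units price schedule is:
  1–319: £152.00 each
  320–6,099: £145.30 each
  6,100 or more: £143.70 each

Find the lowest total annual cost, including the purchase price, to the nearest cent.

Holding cost per unit per year at price C is H = 0.27·C.
Evaluate total cost at each tier's feasible EOQ or, if the EOQ is below the tier, at the tier's minimum quantity.
Tier 1 (£152.00): EOQ = 497.7 exceeds tier's upper bound 319, so this tier is dominated.
EOQ at £145.30 = 509.1 (feasible in tier 2): TC = 14,320×£145.30 + (14,320/509.1)×355 + (509.1/2)×0.27×£145.30 = £2,100,667.72.
EOQ at £143.70 = 511.9 < 6100, so use break Q=6100: TC = 14,320×£143.70 + (14,320/6100.0)×355 + (6100.0/2)×0.27×£143.70 = £2,176,954.33.
Lowest total cost among the candidates is at Q = 509.1.

TC* ≈ £2,100,667.72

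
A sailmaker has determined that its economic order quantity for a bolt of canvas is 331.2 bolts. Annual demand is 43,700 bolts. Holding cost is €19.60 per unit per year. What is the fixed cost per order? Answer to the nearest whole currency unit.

S ≈ €25

The basic EOQ model gives Q* = √(2DS/H); rearrange for the unknown.
From Q* = √(2DS/H): S = Q*²H / (2D) = 331.2² × 19.6 / (2 × 43,700) = 24.5994.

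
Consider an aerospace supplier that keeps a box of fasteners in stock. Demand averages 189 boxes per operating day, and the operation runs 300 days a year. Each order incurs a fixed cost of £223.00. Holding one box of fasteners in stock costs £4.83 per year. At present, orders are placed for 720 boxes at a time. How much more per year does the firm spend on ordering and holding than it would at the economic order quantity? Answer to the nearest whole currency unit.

Extra cost ≈ £8,248 per year

Annual demand D = 189 × 300 = 56,700.
EOQ = √(2DS/H) = √(2 × 56,700 × 223 / 4.83) ≈ 2288.15.
Cost at Q* = (D/Q*)S + (Q*/2)H = √(2DSH) ≈ £11,051.79.
Cost at Q = 720: (56,700/720)×223 + (720/2)×4.83 = £17,561.25 + £1,738.80 = £19,300.05.
Excess = £19,300.05 − £11,051.79 = £8,248.26.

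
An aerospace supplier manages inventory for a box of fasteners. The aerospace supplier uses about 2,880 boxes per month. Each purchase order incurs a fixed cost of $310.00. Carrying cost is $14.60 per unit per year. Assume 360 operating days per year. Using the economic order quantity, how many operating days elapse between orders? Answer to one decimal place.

Annual demand D = 2,880 × 12 = 34,560.
EOQ = √(2DS/H) = √(2 × 34,560 × 310 / 14.6) ≈ 1211.45.
Cycle time = Q*/D × 360 = 1211.45 / 34,560 × 360 ≈ 12.619 days.

T ≈ 12.6 days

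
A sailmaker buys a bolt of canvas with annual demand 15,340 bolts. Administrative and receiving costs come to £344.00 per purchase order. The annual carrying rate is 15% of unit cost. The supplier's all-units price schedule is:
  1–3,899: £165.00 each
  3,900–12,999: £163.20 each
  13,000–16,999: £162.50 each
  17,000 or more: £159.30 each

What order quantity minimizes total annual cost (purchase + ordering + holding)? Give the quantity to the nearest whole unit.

Holding cost per unit per year at price C is H = 0.15·C.
Evaluate total cost at each tier's feasible EOQ or, if the EOQ is below the tier, at the tier's minimum quantity.
EOQ at £165.00 = 653.0 (feasible in tier 1): TC = 15,340×£165.00 + (15,340/653.0)×344 + (653.0/2)×0.15×£165.00 = £2,547,261.98.
EOQ at £163.20 = 656.6 < 3900, so use break Q=3900: TC = 15,340×£163.20 + (15,340/3900.0)×344 + (3900.0/2)×0.15×£163.20 = £2,552,577.07.
EOQ at £162.50 = 658.0 < 13000, so use break Q=13000: TC = 15,340×£162.50 + (15,340/13000.0)×344 + (13000.0/2)×0.15×£162.50 = £2,651,593.42.
EOQ at £159.30 = 664.6 < 17000, so use break Q=17000: TC = 15,340×£159.30 + (15,340/17000.0)×344 + (17000.0/2)×0.15×£159.30 = £2,647,079.91.
Lowest total cost is £2,547,261.98 at Q = 653.0.

Q* ≈ 653 bolts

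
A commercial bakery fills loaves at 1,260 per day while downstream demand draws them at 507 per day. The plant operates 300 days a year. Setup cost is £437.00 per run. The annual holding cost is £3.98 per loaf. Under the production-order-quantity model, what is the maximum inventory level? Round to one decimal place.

Annual demand D = 507 × 300 = 152,100.
Production build-up factor (1 − d/p) = 1 − 507/1,260 = 0.5976.
Q* = √(2DS / (H(1 − d/p))) = √(2 × 152,100 × 437 / (3.98 × 0.5976)).
= √(132,935,400 / 2.3785) ≈ 7475.953.
Maximum inventory = Q*(1 − d/p) = 7475.953 × 0.5976 ≈ 4467.772.

I_max ≈ 4,467.8 loaves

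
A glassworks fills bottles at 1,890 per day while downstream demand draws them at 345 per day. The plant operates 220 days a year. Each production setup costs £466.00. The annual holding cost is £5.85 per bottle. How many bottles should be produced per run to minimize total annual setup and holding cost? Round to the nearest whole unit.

Annual demand D = 345 × 220 = 75,900.
Production build-up factor (1 − d/p) = 1 − 345/1,890 = 0.8175.
Q* = √(2DS / (H(1 − d/p))) = √(2 × 75,900 × 466 / (5.85 × 0.8175)).
= √(70,738,800 / 4.7821) ≈ 3846.073.

Q* ≈ 3,846 bottles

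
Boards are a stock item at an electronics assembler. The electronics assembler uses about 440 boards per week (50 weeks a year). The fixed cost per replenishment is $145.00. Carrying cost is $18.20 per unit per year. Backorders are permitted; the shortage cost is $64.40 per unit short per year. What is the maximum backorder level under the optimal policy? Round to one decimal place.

S* ≈ 147.7 boards

Annual demand D = 440 × 50 = 22,000.
With planned backorders, Q* = √(2DS/H) · √((H+B)/B).
√(2DS/H) = √(2 × 22,000 × 145 / 18.2) = 592.072.
√((H+B)/B) = √((18.2+64.4)/64.4) = 1.1325.
Q* ≈ 670.535.
S* = Q* · H/(H+B) = 670.535 × 18.2/82.6 ≈ 147.745.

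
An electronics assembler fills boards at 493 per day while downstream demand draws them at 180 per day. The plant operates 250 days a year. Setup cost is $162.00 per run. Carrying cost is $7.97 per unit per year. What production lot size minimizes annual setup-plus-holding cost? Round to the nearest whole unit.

Q* ≈ 1,697 boards

Annual demand D = 180 × 250 = 45,000.
Production build-up factor (1 − d/p) = 1 − 180/493 = 0.6349.
Q* = √(2DS / (H(1 − d/p))) = √(2 × 45,000 × 162 / (7.97 × 0.6349)).
= √(14,580,000 / 5.0601) ≈ 1697.465.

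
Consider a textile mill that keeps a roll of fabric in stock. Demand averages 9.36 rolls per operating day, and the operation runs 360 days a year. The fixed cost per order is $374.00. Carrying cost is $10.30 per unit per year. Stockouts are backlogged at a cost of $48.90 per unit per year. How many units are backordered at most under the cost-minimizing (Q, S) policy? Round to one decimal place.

Annual demand D = 9.36 × 360 = 3,369.6.
With planned backorders, Q* = √(2DS/H) · √((H+B)/B).
√(2DS/H) = √(2 × 3,369.6 × 374 / 10.3) = 494.677.
√((H+B)/B) = √((10.3+48.9)/48.9) = 1.1003.
Q* ≈ 544.287.
S* = Q* · H/(H+B) = 544.287 × 10.3/59.2 ≈ 94.699.

S* ≈ 94.7 rolls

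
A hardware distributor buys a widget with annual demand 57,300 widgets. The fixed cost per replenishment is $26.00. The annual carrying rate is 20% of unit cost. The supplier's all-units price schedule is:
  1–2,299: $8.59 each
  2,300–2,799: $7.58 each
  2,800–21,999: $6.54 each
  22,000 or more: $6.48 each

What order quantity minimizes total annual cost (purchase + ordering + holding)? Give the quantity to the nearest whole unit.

Q* ≈ 2,800 widgets

Holding cost per unit per year at price C is H = 0.20·C.
For each price level, check whether its EOQ is feasible; otherwise the best quantity at that price is the breakpoint.
EOQ at $8.59 = 1316.9 (feasible in tier 1): TC = 57,300×$8.59 + (57,300/1316.9)×26 + (1316.9/2)×0.20×$8.59 = $494,469.51.
EOQ at $7.58 = 1401.9 < 2300, so use break Q=2300: TC = 57,300×$7.58 + (57,300/2300.0)×26 + (2300.0/2)×0.20×$7.58 = $436,725.14.
EOQ at $6.54 = 1509.3 < 2800, so use break Q=2800: TC = 57,300×$6.54 + (57,300/2800.0)×26 + (2800.0/2)×0.20×$6.54 = $377,105.27.
EOQ at $6.48 = 1516.3 < 22000, so use break Q=22000: TC = 57,300×$6.48 + (57,300/22000.0)×26 + (22000.0/2)×0.20×$6.48 = $385,627.72.
Lowest total cost is $377,105.27 at Q = 2800.0.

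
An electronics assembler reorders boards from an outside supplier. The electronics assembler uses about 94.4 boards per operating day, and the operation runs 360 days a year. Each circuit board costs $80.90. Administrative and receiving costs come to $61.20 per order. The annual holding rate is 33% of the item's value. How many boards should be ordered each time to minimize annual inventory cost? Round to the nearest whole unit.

Annual demand D = 94.4 × 360 = 33,984.
Holding cost H = 0.33 × $80.90 = $26.6970 per unit per year.
EOQ = √(2DS / H) = √(2 × 33,984 × 61.2 / 26.697).
= √(4,159,641.6 / 26.697) = √155,809.3269 ≈ 394.727.

Q* ≈ 395 boards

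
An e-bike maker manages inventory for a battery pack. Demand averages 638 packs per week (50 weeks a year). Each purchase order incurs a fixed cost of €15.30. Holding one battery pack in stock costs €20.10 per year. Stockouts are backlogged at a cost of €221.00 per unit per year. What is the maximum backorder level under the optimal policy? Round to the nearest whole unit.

S* ≈ 19 packs

Annual demand D = 638 × 50 = 31,900.
With planned backorders, Q* = √(2DS/H) · √((H+B)/B).
√(2DS/H) = √(2 × 31,900 × 15.3 / 20.1) = 220.373.
√((H+B)/B) = √((20.1+221)/221) = 1.0445.
Q* ≈ 230.176.
S* = Q* · H/(H+B) = 230.176 × 20.1/241.1 ≈ 19.189.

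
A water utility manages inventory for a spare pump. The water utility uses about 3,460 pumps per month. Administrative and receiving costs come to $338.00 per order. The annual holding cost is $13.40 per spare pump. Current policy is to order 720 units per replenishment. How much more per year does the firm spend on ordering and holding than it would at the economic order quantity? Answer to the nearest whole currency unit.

Annual demand D = 3,460 × 12 = 41,520.
EOQ = √(2DS/H) = √(2 × 41,520 × 338 / 13.4) ≈ 1447.27.
Cost at Q* = (D/Q*)S + (Q*/2)H = √(2DSH) ≈ $19,393.42.
Cost at Q = 720: (41,520/720)×338 + (720/2)×13.4 = $19,491.33 + $4,824.00 = $24,315.33.
Excess = $24,315.33 − $19,393.42 = $4,921.91.

Extra cost ≈ $4,922 per year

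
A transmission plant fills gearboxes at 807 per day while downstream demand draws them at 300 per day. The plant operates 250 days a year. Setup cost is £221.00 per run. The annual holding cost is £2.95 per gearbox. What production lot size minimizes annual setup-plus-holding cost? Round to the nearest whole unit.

Annual demand D = 300 × 250 = 75,000.
Production build-up factor (1 − d/p) = 1 − 300/807 = 0.6283.
Q* = √(2DS / (H(1 − d/p))) = √(2 × 75,000 × 221 / (2.95 × 0.6283)).
= √(33,150,000 / 1.8533) ≈ 4229.252.

Q* ≈ 4,229 gearboxes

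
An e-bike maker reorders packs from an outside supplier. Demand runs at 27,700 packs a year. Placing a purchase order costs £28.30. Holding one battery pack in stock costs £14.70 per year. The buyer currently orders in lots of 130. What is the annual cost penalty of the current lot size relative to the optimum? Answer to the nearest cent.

Extra cost ≈ £2,184.85 per year

EOQ = √(2DS/H) = √(2 × 27,700 × 28.3 / 14.7) ≈ 326.58.
Cost at Q* = (D/Q*)S + (Q*/2)H = √(2DSH) ≈ £4,800.72.
Cost at Q = 130: (27,700/130)×28.3 + (130/2)×14.7 = £6,030.08 + £955.50 = £6,985.58.
Excess = £6,985.58 − £4,800.72 = £2,184.85.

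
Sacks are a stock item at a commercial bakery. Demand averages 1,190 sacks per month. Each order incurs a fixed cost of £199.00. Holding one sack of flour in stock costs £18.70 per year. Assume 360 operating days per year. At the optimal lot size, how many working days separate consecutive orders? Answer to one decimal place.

T ≈ 13.9 days

Annual demand D = 1,190 × 12 = 14,280.
Q* = √(2DS/H) = √(2 × 14,280 × 199 / 18.7) ≈ 551.30.
Cycle time = Q*/D × 360 = 551.30 / 14,280 × 360 ≈ 13.898 days.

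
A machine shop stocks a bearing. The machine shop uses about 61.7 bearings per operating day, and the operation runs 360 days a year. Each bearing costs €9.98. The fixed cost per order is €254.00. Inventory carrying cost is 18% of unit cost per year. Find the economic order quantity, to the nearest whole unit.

Q* ≈ 2,506 bearings

Annual demand D = 61.7 × 360 = 22,212.
Holding cost H = 0.18 × €9.98 = €1.7964 per unit per year.
EOQ = √(2DS / H) = √(2 × 22,212 × 254 / 1.7964).
= √(11,283,696 / 1.7964) = √6,281,282.5651 ≈ 2506.249.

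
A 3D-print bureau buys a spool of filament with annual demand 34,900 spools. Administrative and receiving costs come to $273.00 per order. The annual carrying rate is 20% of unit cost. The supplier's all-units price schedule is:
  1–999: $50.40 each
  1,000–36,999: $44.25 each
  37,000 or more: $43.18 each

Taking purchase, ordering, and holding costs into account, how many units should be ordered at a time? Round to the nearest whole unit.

Q* ≈ 1,467 spools

Holding cost per unit per year at price C is H = 0.20·C.
Evaluate total cost at each tier's feasible EOQ or, if the EOQ is below the tier, at the tier's minimum quantity.
Tier 1 ($50.40): EOQ = 1374.9 exceeds tier's upper bound 999, so this tier is dominated.
EOQ at $44.25 = 1467.4 (feasible in tier 2): TC = 34,900×$44.25 + (34,900/1467.4)×273 + (1467.4/2)×0.20×$44.25 = $1,557,311.16.
EOQ at $43.18 = 1485.4 < 37000, so use break Q=37000: TC = 34,900×$43.18 + (34,900/37000.0)×273 + (37000.0/2)×0.20×$43.18 = $1,667,005.51.
Lowest total cost is $1,557,311.16 at Q = 1467.4.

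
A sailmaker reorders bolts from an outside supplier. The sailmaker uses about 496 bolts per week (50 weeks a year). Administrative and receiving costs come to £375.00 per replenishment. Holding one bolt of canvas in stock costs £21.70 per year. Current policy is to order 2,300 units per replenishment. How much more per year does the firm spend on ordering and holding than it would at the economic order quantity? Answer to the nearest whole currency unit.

Annual demand D = 496 × 50 = 24,800.
EOQ = √(2DS/H) = √(2 × 24,800 × 375 / 21.7) ≈ 925.82.
Cost at Q* = (D/Q*)S + (Q*/2)H = √(2DSH) ≈ £20,090.30.
Cost at Q = 2,300: (24,800/2,300)×375 + (2,300/2)×21.7 = £4,043.48 + £24,955.00 = £28,998.48.
Excess = £28,998.48 − £20,090.30 = £8,908.18.

Extra cost ≈ £8,908 per year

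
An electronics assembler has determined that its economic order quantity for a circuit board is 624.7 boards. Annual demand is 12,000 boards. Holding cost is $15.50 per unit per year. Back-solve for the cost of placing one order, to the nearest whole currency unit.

S ≈ $252

Invert the EOQ relation Q*² = 2DS/H.
From Q* = √(2DS/H): S = Q*²H / (2D) = 624.7² × 15.5 / (2 × 12,000) = 252.0365.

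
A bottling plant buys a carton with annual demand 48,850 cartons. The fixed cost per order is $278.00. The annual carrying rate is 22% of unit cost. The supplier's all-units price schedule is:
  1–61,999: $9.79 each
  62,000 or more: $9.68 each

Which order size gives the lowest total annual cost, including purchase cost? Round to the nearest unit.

Q* ≈ 3,551 cartons

Holding cost per unit per year at price C is H = 0.22·C.
For each price level, check whether its EOQ is feasible; otherwise the best quantity at that price is the breakpoint.
EOQ at $9.79 = 3551.1 (feasible in tier 1): TC = 48,850×$9.79 + (48,850/3551.1)×278 + (3551.1/2)×0.22×$9.79 = $485,889.93.
EOQ at $9.68 = 3571.3 < 62000, so use break Q=62000: TC = 48,850×$9.68 + (48,850/62000.0)×278 + (62000.0/2)×0.22×$9.68 = $539,104.64.
Lowest total cost is $485,889.93 at Q = 3551.1.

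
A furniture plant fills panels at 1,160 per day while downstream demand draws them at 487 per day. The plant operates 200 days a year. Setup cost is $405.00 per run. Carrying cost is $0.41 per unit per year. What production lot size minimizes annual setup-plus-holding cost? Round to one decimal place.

Q* ≈ 18,211.7 panels

Annual demand D = 487 × 200 = 97,400.
Production build-up factor (1 − d/p) = 1 − 487/1,160 = 0.5802.
Q* = √(2DS / (H(1 − d/p))) = √(2 × 97,400 × 405 / (0.41 × 0.5802)).
= √(78,894,000 / 0.2379) ≈ 18211.743.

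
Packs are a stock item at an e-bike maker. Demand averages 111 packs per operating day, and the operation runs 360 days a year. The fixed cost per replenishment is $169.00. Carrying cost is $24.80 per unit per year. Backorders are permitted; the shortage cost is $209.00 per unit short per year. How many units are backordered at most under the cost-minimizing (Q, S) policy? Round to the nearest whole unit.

Annual demand D = 111 × 360 = 39,960.
With planned backorders, Q* = √(2DS/H) · √((H+B)/B).
√(2DS/H) = √(2 × 39,960 × 169 / 24.8) = 737.981.
√((H+B)/B) = √((24.8+209)/209) = 1.0577.
Q* ≈ 780.539.
S* = Q* · H/(H+B) = 780.539 × 24.8/233.8 ≈ 82.795.

S* ≈ 83 packs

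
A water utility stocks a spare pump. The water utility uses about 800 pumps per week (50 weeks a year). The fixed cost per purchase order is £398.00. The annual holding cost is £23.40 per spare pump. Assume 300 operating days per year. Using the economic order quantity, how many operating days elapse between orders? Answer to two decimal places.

T ≈ 8.75 days

Annual demand D = 800 × 50 = 40,000.
Q* = √(2DS/H) = √(2 × 40,000 × 398 / 23.4) ≈ 1166.48.
Cycle time = Q*/D × 300 = 1166.48 / 40,000 × 300 ≈ 8.749 days.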